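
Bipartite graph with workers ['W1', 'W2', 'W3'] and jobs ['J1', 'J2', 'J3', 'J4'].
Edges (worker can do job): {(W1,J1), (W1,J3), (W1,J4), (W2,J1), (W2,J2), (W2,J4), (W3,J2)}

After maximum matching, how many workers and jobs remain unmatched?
Unmatched: 0 workers, 1 jobs

Maximum matching size: 3
Workers: 3 total, 3 matched, 0 unmatched
Jobs: 4 total, 3 matched, 1 unmatched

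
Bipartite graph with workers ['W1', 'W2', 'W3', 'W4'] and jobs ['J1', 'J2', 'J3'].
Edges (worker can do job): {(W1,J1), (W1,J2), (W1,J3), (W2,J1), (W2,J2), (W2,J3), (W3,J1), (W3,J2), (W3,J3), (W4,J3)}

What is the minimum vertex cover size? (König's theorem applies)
Minimum vertex cover size = 3

By König's theorem: in bipartite graphs,
min vertex cover = max matching = 3

Maximum matching has size 3, so minimum vertex cover also has size 3.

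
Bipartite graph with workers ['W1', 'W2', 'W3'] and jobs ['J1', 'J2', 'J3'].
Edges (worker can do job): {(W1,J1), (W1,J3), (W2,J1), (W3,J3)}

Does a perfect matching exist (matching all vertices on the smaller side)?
No, maximum matching has size 2 < 3

Maximum matching has size 2, need 3 for perfect matching.
Unmatched workers: ['W2']
Unmatched jobs: ['J2']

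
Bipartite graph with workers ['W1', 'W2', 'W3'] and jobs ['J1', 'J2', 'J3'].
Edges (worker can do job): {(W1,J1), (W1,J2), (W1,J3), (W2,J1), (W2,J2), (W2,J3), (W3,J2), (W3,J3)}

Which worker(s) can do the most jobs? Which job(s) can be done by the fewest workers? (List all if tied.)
Most versatile: W1, W2 (3 jobs); Least covered: J1 (2 workers)

Worker degrees (jobs they can do): W1:3, W2:3, W3:2
Job degrees (workers who can do it): J1:2, J2:3, J3:3

Maximum worker degree is 3, achieved by: W1, W2
Minimum job degree is 2, achieved by: J1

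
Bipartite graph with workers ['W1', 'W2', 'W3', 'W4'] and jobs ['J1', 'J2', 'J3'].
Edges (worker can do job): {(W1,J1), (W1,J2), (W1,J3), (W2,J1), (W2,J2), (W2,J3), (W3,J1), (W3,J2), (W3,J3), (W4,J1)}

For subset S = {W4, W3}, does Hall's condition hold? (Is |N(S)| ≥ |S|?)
Yes: |N(S)| = 3, |S| = 2

Subset S = {W4, W3}
Neighbors N(S) = {J1, J2, J3}

|N(S)| = 3, |S| = 2
Hall's condition: |N(S)| ≥ |S| is satisfied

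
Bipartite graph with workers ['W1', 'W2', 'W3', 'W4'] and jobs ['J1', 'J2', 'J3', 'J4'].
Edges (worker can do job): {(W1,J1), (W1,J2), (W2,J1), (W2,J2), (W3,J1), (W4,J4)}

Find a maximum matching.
Matching: {(W1,J2), (W3,J1), (W4,J4)}

Maximum matching (size 3):
  W1 → J2
  W3 → J1
  W4 → J4

Each worker is assigned to at most one job, and each job to at most one worker.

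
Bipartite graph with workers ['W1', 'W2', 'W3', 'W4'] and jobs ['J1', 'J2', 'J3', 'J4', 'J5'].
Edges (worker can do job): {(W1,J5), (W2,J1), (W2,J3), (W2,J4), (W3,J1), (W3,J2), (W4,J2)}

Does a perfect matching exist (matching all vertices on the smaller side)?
Yes, perfect matching exists (size 4)

Perfect matching: {(W1,J5), (W2,J3), (W3,J1), (W4,J2)}
All 4 vertices on the smaller side are matched.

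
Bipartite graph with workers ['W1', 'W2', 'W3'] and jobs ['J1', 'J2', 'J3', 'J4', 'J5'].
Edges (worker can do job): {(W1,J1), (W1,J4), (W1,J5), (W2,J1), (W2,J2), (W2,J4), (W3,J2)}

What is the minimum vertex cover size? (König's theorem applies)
Minimum vertex cover size = 3

By König's theorem: in bipartite graphs,
min vertex cover = max matching = 3

Maximum matching has size 3, so minimum vertex cover also has size 3.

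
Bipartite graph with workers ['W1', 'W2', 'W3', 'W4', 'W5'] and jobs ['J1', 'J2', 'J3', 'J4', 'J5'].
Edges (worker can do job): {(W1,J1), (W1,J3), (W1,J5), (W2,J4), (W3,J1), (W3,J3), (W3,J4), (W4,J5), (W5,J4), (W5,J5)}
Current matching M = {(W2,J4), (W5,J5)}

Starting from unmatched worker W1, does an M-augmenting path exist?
Yes: W1 → J1

An M-augmenting path alternates non-matching / matching edges, starting and ending at unmatched vertices.
Path: W1 → J1
(J1 is unmatched in M, so the path is augmenting.)
Flipping edges along this path would increase |M| from 2 to 3.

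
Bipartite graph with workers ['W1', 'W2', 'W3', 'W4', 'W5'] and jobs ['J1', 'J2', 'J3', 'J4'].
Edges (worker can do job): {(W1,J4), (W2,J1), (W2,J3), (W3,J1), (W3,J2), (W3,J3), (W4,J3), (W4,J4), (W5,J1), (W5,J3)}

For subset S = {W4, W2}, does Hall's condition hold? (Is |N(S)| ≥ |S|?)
Yes: |N(S)| = 3, |S| = 2

Subset S = {W4, W2}
Neighbors N(S) = {J1, J3, J4}

|N(S)| = 3, |S| = 2
Hall's condition: |N(S)| ≥ |S| is satisfied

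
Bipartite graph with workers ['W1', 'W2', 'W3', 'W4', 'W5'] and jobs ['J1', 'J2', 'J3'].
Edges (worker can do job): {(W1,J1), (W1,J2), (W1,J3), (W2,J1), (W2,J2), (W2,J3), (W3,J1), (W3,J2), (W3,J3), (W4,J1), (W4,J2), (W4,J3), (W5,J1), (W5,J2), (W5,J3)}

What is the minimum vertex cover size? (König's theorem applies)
Minimum vertex cover size = 3

By König's theorem: in bipartite graphs,
min vertex cover = max matching = 3

Maximum matching has size 3, so minimum vertex cover also has size 3.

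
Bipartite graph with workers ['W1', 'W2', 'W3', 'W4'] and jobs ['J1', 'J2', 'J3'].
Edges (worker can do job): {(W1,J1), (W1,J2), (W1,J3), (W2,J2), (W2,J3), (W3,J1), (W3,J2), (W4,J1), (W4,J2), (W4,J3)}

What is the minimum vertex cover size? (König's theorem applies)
Minimum vertex cover size = 3

By König's theorem: in bipartite graphs,
min vertex cover = max matching = 3

Maximum matching has size 3, so minimum vertex cover also has size 3.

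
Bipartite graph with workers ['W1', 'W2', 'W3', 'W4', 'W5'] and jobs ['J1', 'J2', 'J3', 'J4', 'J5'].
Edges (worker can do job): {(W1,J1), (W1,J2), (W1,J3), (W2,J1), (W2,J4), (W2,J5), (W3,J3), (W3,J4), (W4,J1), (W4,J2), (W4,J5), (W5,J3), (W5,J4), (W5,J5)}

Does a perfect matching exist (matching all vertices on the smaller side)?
Yes, perfect matching exists (size 5)

Perfect matching: {(W1,J1), (W2,J4), (W3,J3), (W4,J2), (W5,J5)}
All 5 vertices on the smaller side are matched.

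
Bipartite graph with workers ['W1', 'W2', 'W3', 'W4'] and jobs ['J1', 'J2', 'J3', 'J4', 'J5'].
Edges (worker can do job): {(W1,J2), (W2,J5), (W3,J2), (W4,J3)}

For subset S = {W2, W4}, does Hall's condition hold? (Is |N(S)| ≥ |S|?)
Yes: |N(S)| = 2, |S| = 2

Subset S = {W2, W4}
Neighbors N(S) = {J3, J5}

|N(S)| = 2, |S| = 2
Hall's condition: |N(S)| ≥ |S| is satisfied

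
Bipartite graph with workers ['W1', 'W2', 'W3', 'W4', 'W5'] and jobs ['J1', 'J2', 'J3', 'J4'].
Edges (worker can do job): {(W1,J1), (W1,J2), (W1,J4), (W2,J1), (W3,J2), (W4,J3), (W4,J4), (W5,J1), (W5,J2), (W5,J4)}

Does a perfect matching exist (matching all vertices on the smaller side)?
Yes, perfect matching exists (size 4)

Perfect matching: {(W1,J4), (W3,J2), (W4,J3), (W5,J1)}
All 4 vertices on the smaller side are matched.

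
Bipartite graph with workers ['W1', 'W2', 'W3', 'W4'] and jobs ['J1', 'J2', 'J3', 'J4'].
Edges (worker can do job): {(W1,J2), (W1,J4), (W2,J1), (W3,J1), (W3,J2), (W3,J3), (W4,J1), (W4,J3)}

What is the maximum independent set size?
Maximum independent set = 4

By König's theorem:
- Min vertex cover = Max matching = 4
- Max independent set = Total vertices - Min vertex cover
- Max independent set = 8 - 4 = 4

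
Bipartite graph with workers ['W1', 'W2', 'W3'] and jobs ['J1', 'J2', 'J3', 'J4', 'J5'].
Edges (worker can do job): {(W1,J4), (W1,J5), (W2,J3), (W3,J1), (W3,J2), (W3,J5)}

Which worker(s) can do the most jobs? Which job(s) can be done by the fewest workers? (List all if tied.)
Most versatile: W3 (3 jobs); Least covered: J1, J2, J3, J4 (1 workers)

Worker degrees (jobs they can do): W1:2, W2:1, W3:3
Job degrees (workers who can do it): J1:1, J2:1, J3:1, J4:1, J5:2

Maximum worker degree is 3, achieved by: W3
Minimum job degree is 1, achieved by: J1, J2, J3, J4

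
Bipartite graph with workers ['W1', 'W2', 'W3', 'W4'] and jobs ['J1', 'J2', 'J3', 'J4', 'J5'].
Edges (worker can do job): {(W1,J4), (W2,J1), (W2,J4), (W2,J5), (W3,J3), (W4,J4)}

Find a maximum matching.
Matching: {(W2,J5), (W3,J3), (W4,J4)}

Maximum matching (size 3):
  W2 → J5
  W3 → J3
  W4 → J4

Each worker is assigned to at most one job, and each job to at most one worker.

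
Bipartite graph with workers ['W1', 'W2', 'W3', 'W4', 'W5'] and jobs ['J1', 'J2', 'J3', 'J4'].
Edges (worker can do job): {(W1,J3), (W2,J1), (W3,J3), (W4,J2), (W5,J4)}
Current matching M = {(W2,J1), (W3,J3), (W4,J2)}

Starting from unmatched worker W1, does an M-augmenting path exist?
No augmenting path from W1

Alternating search from W1 reaches jobs: {J3}.
Every reachable job is already matched in M, and following those matched edges back to workers exposes no further unvisited jobs.
No M-augmenting path from W1 exists.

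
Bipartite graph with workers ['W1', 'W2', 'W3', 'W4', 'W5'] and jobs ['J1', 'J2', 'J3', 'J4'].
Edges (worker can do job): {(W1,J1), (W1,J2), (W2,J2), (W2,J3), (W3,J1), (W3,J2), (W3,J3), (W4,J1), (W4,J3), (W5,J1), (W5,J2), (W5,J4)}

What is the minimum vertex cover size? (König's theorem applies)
Minimum vertex cover size = 4

By König's theorem: in bipartite graphs,
min vertex cover = max matching = 4

Maximum matching has size 4, so minimum vertex cover also has size 4.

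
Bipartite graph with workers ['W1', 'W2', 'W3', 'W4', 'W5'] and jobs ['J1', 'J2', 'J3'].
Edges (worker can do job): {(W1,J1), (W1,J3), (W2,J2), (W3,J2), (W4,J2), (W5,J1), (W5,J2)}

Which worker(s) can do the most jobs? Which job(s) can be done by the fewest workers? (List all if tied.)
Most versatile: W1, W5 (2 jobs); Least covered: J3 (1 workers)

Worker degrees (jobs they can do): W1:2, W2:1, W3:1, W4:1, W5:2
Job degrees (workers who can do it): J1:2, J2:4, J3:1

Maximum worker degree is 2, achieved by: W1, W5
Minimum job degree is 1, achieved by: J3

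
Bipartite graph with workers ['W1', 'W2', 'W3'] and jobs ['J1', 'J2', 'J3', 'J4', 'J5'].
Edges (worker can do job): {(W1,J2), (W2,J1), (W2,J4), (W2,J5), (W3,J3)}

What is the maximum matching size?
Maximum matching size = 3

Maximum matching: {(W1,J2), (W2,J1), (W3,J3)}
Size: 3

This assigns 3 workers to 3 distinct jobs.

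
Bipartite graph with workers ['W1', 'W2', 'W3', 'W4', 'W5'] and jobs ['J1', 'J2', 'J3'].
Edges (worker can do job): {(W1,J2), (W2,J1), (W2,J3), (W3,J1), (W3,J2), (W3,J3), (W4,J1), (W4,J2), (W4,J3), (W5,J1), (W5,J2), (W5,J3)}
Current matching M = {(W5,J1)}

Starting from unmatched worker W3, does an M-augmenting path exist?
Yes: W3 → J3

An M-augmenting path alternates non-matching / matching edges, starting and ending at unmatched vertices.
Path: W3 → J3
(J3 is unmatched in M, so the path is augmenting.)
Flipping edges along this path would increase |M| from 1 to 2.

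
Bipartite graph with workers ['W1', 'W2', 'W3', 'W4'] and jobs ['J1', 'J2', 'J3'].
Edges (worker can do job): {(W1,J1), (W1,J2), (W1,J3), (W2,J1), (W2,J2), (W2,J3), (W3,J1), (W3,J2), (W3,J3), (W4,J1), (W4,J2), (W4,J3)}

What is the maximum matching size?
Maximum matching size = 3

Maximum matching: {(W1,J2), (W3,J1), (W4,J3)}
Size: 3

This assigns 3 workers to 3 distinct jobs.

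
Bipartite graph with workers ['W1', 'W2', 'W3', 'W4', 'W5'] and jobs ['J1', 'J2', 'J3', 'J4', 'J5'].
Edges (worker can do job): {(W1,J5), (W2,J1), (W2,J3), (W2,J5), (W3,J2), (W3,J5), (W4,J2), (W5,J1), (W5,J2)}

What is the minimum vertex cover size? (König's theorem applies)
Minimum vertex cover size = 4

By König's theorem: in bipartite graphs,
min vertex cover = max matching = 4

Maximum matching has size 4, so minimum vertex cover also has size 4.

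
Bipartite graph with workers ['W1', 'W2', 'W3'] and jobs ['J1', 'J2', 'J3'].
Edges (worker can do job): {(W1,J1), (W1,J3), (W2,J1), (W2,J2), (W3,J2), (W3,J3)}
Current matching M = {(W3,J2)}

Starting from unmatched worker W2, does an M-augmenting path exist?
Yes: W2 → J2 → W3 → J3

An M-augmenting path alternates non-matching / matching edges, starting and ending at unmatched vertices.
Path: W2 → J2 → W3 → J3
(J3 is unmatched in M, so the path is augmenting.)
Flipping edges along this path would increase |M| from 1 to 2.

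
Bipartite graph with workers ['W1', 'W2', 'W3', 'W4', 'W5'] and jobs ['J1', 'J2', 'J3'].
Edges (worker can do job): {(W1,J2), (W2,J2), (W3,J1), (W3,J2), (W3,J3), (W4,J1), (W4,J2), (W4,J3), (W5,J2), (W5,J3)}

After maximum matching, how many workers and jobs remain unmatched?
Unmatched: 2 workers, 0 jobs

Maximum matching size: 3
Workers: 5 total, 3 matched, 2 unmatched
Jobs: 3 total, 3 matched, 0 unmatched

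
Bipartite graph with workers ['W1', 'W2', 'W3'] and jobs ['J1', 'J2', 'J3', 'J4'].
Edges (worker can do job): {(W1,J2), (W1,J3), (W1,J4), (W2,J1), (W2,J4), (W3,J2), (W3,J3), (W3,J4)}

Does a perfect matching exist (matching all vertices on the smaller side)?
Yes, perfect matching exists (size 3)

Perfect matching: {(W1,J2), (W2,J1), (W3,J4)}
All 3 vertices on the smaller side are matched.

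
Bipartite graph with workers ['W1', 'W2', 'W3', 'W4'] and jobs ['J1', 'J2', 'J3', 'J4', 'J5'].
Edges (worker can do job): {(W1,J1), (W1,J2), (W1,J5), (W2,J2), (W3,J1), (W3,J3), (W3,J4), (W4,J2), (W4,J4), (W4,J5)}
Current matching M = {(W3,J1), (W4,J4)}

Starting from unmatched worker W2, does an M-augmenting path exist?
Yes: W2 → J2

An M-augmenting path alternates non-matching / matching edges, starting and ending at unmatched vertices.
Path: W2 → J2
(J2 is unmatched in M, so the path is augmenting.)
Flipping edges along this path would increase |M| from 2 to 3.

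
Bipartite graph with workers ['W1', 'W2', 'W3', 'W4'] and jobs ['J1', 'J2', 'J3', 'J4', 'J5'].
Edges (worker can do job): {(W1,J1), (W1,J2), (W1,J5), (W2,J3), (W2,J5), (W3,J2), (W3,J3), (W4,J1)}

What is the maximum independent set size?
Maximum independent set = 5

By König's theorem:
- Min vertex cover = Max matching = 4
- Max independent set = Total vertices - Min vertex cover
- Max independent set = 9 - 4 = 5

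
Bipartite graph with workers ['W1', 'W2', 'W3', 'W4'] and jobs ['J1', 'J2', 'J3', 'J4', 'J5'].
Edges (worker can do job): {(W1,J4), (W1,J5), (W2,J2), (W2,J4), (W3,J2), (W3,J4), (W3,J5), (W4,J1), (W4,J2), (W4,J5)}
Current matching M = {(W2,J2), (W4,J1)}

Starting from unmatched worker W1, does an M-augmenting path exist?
Yes: W1 → J5

An M-augmenting path alternates non-matching / matching edges, starting and ending at unmatched vertices.
Path: W1 → J5
(J5 is unmatched in M, so the path is augmenting.)
Flipping edges along this path would increase |M| from 2 to 3.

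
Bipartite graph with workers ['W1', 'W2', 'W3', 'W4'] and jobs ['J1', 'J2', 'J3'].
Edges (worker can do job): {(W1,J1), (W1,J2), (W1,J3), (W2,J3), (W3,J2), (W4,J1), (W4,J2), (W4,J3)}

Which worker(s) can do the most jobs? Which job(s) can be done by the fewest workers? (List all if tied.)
Most versatile: W1, W4 (3 jobs); Least covered: J1 (2 workers)

Worker degrees (jobs they can do): W1:3, W2:1, W3:1, W4:3
Job degrees (workers who can do it): J1:2, J2:3, J3:3

Maximum worker degree is 3, achieved by: W1, W4
Minimum job degree is 2, achieved by: J1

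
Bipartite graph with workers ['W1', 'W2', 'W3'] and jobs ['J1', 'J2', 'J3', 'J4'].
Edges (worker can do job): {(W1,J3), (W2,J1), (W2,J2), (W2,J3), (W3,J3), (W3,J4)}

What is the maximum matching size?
Maximum matching size = 3

Maximum matching: {(W1,J3), (W2,J2), (W3,J4)}
Size: 3

This assigns 3 workers to 3 distinct jobs.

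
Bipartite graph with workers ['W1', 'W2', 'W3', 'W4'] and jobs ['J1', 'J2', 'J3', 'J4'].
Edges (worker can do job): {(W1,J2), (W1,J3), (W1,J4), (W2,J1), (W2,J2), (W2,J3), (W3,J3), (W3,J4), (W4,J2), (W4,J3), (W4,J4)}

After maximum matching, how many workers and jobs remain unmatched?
Unmatched: 0 workers, 0 jobs

Maximum matching size: 4
Workers: 4 total, 4 matched, 0 unmatched
Jobs: 4 total, 4 matched, 0 unmatched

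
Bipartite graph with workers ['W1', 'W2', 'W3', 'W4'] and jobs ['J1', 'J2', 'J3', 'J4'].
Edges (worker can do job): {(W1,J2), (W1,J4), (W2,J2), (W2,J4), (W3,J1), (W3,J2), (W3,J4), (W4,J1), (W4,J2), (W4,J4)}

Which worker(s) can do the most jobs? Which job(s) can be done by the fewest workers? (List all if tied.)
Most versatile: W3, W4 (3 jobs); Least covered: J3 (0 workers)

Worker degrees (jobs they can do): W1:2, W2:2, W3:3, W4:3
Job degrees (workers who can do it): J1:2, J2:4, J3:0, J4:4

Maximum worker degree is 3, achieved by: W3, W4
Minimum job degree is 0, achieved by: J3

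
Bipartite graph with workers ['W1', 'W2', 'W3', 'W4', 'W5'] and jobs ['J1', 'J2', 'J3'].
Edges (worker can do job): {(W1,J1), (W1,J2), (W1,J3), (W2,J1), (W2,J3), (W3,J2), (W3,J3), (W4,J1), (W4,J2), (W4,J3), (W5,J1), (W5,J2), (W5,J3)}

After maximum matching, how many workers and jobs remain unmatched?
Unmatched: 2 workers, 0 jobs

Maximum matching size: 3
Workers: 5 total, 3 matched, 2 unmatched
Jobs: 3 total, 3 matched, 0 unmatched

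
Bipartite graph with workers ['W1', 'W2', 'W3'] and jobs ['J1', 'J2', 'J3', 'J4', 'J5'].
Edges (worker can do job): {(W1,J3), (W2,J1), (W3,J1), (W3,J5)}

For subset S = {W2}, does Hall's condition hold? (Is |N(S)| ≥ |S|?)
Yes: |N(S)| = 1, |S| = 1

Subset S = {W2}
Neighbors N(S) = {J1}

|N(S)| = 1, |S| = 1
Hall's condition: |N(S)| ≥ |S| is satisfied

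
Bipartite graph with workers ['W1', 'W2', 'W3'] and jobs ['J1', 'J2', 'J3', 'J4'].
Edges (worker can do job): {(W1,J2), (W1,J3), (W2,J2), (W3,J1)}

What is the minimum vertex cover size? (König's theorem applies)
Minimum vertex cover size = 3

By König's theorem: in bipartite graphs,
min vertex cover = max matching = 3

Maximum matching has size 3, so minimum vertex cover also has size 3.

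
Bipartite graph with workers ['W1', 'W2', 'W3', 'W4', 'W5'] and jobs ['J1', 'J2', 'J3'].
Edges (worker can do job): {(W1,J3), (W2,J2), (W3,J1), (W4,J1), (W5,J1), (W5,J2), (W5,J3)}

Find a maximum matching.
Matching: {(W1,J3), (W3,J1), (W5,J2)}

Maximum matching (size 3):
  W1 → J3
  W3 → J1
  W5 → J2

Each worker is assigned to at most one job, and each job to at most one worker.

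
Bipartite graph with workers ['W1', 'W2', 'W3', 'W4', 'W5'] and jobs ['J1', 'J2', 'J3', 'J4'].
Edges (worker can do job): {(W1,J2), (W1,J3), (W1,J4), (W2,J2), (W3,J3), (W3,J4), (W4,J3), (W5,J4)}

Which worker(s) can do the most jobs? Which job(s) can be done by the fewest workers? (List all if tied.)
Most versatile: W1 (3 jobs); Least covered: J1 (0 workers)

Worker degrees (jobs they can do): W1:3, W2:1, W3:2, W4:1, W5:1
Job degrees (workers who can do it): J1:0, J2:2, J3:3, J4:3

Maximum worker degree is 3, achieved by: W1
Minimum job degree is 0, achieved by: J1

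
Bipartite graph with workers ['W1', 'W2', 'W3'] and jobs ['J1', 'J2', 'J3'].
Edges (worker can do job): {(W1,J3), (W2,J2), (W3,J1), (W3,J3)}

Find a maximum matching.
Matching: {(W1,J3), (W2,J2), (W3,J1)}

Maximum matching (size 3):
  W1 → J3
  W2 → J2
  W3 → J1

Each worker is assigned to at most one job, and each job to at most one worker.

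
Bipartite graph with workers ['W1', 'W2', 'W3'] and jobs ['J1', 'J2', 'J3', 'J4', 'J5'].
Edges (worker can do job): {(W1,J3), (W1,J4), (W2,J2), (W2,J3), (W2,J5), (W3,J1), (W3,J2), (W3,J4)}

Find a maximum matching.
Matching: {(W1,J3), (W2,J2), (W3,J1)}

Maximum matching (size 3):
  W1 → J3
  W2 → J2
  W3 → J1

Each worker is assigned to at most one job, and each job to at most one worker.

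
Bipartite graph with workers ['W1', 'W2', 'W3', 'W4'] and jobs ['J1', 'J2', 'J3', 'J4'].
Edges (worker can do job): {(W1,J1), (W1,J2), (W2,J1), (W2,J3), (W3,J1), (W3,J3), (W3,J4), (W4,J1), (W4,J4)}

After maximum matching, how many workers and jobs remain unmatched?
Unmatched: 0 workers, 0 jobs

Maximum matching size: 4
Workers: 4 total, 4 matched, 0 unmatched
Jobs: 4 total, 4 matched, 0 unmatched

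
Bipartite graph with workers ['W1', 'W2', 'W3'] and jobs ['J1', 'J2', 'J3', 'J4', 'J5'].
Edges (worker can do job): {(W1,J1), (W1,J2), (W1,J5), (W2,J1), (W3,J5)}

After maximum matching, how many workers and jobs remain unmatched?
Unmatched: 0 workers, 2 jobs

Maximum matching size: 3
Workers: 3 total, 3 matched, 0 unmatched
Jobs: 5 total, 3 matched, 2 unmatched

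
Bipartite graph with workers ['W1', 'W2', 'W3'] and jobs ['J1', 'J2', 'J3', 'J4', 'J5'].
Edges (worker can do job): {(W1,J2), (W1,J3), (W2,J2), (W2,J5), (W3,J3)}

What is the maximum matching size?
Maximum matching size = 3

Maximum matching: {(W1,J2), (W2,J5), (W3,J3)}
Size: 3

This assigns 3 workers to 3 distinct jobs.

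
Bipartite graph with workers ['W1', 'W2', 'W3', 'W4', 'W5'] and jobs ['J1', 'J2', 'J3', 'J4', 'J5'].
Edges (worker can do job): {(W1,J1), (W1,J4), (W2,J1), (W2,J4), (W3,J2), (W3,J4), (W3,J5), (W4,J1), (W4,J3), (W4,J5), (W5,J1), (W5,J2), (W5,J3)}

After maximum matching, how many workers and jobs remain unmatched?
Unmatched: 0 workers, 0 jobs

Maximum matching size: 5
Workers: 5 total, 5 matched, 0 unmatched
Jobs: 5 total, 5 matched, 0 unmatched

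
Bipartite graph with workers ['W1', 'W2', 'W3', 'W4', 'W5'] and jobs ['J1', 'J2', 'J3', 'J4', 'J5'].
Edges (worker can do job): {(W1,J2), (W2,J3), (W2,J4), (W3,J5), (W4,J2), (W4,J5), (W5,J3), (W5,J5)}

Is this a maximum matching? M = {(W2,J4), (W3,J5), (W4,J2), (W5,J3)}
Yes, size 4 is maximum

Proposed matching has size 4.
Maximum matching size for this graph: 4.

This is a maximum matching.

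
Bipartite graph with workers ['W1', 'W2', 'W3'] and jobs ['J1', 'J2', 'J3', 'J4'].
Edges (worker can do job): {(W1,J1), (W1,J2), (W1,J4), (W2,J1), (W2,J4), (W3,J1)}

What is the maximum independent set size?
Maximum independent set = 4

By König's theorem:
- Min vertex cover = Max matching = 3
- Max independent set = Total vertices - Min vertex cover
- Max independent set = 7 - 3 = 4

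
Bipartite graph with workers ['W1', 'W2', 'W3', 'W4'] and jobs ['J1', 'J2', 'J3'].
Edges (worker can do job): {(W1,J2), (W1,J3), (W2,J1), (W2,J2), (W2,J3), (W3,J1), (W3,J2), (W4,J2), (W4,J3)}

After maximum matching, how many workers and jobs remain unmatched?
Unmatched: 1 workers, 0 jobs

Maximum matching size: 3
Workers: 4 total, 3 matched, 1 unmatched
Jobs: 3 total, 3 matched, 0 unmatched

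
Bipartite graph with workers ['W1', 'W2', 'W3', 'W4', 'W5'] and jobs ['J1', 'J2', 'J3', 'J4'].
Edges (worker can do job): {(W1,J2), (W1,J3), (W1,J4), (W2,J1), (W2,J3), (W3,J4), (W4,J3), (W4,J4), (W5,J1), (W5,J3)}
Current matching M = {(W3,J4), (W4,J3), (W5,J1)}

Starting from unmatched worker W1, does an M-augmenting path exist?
Yes: W1 → J2

An M-augmenting path alternates non-matching / matching edges, starting and ending at unmatched vertices.
Path: W1 → J2
(J2 is unmatched in M, so the path is augmenting.)
Flipping edges along this path would increase |M| from 3 to 4.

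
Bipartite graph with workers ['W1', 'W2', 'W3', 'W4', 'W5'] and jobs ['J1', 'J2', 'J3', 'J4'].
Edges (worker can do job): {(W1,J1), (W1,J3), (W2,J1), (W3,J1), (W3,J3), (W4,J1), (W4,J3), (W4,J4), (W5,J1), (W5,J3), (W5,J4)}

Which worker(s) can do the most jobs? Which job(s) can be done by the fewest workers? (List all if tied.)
Most versatile: W4, W5 (3 jobs); Least covered: J2 (0 workers)

Worker degrees (jobs they can do): W1:2, W2:1, W3:2, W4:3, W5:3
Job degrees (workers who can do it): J1:5, J2:0, J3:4, J4:2

Maximum worker degree is 3, achieved by: W4, W5
Minimum job degree is 0, achieved by: J2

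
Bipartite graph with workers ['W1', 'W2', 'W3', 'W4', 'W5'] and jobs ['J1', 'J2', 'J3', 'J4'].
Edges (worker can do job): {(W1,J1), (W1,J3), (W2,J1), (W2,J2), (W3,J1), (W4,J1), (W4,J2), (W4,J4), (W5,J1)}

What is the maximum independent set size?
Maximum independent set = 5

By König's theorem:
- Min vertex cover = Max matching = 4
- Max independent set = Total vertices - Min vertex cover
- Max independent set = 9 - 4 = 5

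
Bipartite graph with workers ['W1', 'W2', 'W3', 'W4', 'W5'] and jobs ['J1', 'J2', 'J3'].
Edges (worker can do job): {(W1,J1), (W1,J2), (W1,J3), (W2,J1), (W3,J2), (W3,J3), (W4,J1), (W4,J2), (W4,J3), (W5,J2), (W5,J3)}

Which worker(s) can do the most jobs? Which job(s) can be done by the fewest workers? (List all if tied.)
Most versatile: W1, W4 (3 jobs); Least covered: J1 (3 workers)

Worker degrees (jobs they can do): W1:3, W2:1, W3:2, W4:3, W5:2
Job degrees (workers who can do it): J1:3, J2:4, J3:4

Maximum worker degree is 3, achieved by: W1, W4
Minimum job degree is 3, achieved by: J1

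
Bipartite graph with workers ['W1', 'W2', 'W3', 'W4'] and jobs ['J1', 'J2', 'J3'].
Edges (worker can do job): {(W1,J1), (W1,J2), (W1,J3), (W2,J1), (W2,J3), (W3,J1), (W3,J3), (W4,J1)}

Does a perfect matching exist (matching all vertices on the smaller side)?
Yes, perfect matching exists (size 3)

Perfect matching: {(W1,J2), (W3,J3), (W4,J1)}
All 3 vertices on the smaller side are matched.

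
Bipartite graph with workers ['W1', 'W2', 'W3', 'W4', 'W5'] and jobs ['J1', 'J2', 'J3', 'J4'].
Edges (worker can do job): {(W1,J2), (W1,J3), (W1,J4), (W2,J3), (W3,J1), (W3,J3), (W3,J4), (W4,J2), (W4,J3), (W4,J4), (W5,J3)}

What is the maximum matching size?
Maximum matching size = 4

Maximum matching: {(W1,J4), (W3,J1), (W4,J2), (W5,J3)}
Size: 4

This assigns 4 workers to 4 distinct jobs.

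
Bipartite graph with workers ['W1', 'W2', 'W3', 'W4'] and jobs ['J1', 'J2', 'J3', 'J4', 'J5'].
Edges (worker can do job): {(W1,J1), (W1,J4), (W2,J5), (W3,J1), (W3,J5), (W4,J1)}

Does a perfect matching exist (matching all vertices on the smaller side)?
No, maximum matching has size 3 < 4

Maximum matching has size 3, need 4 for perfect matching.
Unmatched workers: ['W2']
Unmatched jobs: ['J3', 'J2']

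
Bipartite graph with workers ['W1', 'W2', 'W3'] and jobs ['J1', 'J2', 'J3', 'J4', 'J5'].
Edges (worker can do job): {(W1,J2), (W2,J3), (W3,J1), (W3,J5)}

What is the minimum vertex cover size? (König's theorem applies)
Minimum vertex cover size = 3

By König's theorem: in bipartite graphs,
min vertex cover = max matching = 3

Maximum matching has size 3, so minimum vertex cover also has size 3.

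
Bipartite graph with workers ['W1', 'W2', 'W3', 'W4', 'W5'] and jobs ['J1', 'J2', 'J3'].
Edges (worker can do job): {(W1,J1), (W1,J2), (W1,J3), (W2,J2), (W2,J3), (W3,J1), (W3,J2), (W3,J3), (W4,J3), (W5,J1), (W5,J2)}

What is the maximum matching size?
Maximum matching size = 3

Maximum matching: {(W3,J1), (W4,J3), (W5,J2)}
Size: 3

This assigns 3 workers to 3 distinct jobs.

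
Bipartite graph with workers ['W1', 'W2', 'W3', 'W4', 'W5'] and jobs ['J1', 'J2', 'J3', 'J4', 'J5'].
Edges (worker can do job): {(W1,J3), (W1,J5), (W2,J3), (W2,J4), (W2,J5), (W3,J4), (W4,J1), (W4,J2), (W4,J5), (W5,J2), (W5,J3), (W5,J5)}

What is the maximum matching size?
Maximum matching size = 5

Maximum matching: {(W1,J5), (W2,J3), (W3,J4), (W4,J1), (W5,J2)}
Size: 5

This assigns 5 workers to 5 distinct jobs.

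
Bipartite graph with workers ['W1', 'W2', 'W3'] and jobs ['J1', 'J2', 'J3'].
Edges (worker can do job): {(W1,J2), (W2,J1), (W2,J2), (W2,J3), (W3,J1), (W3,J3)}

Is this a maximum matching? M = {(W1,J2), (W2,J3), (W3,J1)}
Yes, size 3 is maximum

Proposed matching has size 3.
Maximum matching size for this graph: 3.

This is a maximum matching.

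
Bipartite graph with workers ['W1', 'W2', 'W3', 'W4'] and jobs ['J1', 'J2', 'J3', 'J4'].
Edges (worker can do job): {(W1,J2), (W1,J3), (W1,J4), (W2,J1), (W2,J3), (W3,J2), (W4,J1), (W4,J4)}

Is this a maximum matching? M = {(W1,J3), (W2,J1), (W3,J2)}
No, size 3 is not maximum

Proposed matching has size 3.
Maximum matching size for this graph: 4.

This is NOT maximum - can be improved to size 4.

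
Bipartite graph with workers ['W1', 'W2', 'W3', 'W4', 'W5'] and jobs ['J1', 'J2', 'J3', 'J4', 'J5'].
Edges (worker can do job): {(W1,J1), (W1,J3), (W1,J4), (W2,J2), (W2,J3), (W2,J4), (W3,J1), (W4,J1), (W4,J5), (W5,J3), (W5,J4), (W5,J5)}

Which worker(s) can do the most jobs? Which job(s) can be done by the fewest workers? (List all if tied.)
Most versatile: W1, W2, W5 (3 jobs); Least covered: J2 (1 workers)

Worker degrees (jobs they can do): W1:3, W2:3, W3:1, W4:2, W5:3
Job degrees (workers who can do it): J1:3, J2:1, J3:3, J4:3, J5:2

Maximum worker degree is 3, achieved by: W1, W2, W5
Minimum job degree is 1, achieved by: J2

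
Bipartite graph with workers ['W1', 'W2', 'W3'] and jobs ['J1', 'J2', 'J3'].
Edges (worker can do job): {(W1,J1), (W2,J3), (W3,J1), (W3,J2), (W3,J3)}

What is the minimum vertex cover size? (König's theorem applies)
Minimum vertex cover size = 3

By König's theorem: in bipartite graphs,
min vertex cover = max matching = 3

Maximum matching has size 3, so minimum vertex cover also has size 3.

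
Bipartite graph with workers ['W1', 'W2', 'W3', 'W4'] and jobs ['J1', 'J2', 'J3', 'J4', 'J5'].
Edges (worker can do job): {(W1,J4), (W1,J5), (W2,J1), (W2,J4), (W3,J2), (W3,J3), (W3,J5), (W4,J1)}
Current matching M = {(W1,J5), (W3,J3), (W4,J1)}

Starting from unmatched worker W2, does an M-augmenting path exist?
Yes: W2 → J4

An M-augmenting path alternates non-matching / matching edges, starting and ending at unmatched vertices.
Path: W2 → J4
(J4 is unmatched in M, so the path is augmenting.)
Flipping edges along this path would increase |M| from 3 to 4.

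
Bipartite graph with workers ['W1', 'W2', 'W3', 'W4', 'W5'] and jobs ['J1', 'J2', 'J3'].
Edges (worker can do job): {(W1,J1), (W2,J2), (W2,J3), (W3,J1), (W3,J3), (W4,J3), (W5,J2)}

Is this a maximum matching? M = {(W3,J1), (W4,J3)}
No, size 2 is not maximum

Proposed matching has size 2.
Maximum matching size for this graph: 3.

This is NOT maximum - can be improved to size 3.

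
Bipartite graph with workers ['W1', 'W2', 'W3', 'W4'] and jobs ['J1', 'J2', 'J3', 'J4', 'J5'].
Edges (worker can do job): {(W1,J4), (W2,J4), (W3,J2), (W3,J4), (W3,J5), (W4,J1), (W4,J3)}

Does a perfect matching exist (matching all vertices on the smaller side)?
No, maximum matching has size 3 < 4

Maximum matching has size 3, need 4 for perfect matching.
Unmatched workers: ['W2']
Unmatched jobs: ['J3', 'J2']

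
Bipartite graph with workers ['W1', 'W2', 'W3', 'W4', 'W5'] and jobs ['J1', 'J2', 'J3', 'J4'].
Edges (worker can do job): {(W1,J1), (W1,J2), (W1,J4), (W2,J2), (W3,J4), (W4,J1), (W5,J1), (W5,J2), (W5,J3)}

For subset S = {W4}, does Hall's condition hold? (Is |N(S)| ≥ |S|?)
Yes: |N(S)| = 1, |S| = 1

Subset S = {W4}
Neighbors N(S) = {J1}

|N(S)| = 1, |S| = 1
Hall's condition: |N(S)| ≥ |S| is satisfied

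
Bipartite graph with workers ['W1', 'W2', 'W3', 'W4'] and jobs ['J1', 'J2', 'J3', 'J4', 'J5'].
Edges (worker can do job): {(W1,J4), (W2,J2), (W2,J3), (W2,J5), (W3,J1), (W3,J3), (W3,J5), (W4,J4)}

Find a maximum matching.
Matching: {(W2,J5), (W3,J3), (W4,J4)}

Maximum matching (size 3):
  W2 → J5
  W3 → J3
  W4 → J4

Each worker is assigned to at most one job, and each job to at most one worker.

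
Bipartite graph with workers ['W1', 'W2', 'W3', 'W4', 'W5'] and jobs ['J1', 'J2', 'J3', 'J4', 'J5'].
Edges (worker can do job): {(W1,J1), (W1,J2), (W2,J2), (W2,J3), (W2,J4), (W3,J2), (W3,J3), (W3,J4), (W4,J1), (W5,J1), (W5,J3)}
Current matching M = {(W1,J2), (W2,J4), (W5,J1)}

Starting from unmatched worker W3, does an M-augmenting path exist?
Yes: W3 → J3

An M-augmenting path alternates non-matching / matching edges, starting and ending at unmatched vertices.
Path: W3 → J3
(J3 is unmatched in M, so the path is augmenting.)
Flipping edges along this path would increase |M| from 3 to 4.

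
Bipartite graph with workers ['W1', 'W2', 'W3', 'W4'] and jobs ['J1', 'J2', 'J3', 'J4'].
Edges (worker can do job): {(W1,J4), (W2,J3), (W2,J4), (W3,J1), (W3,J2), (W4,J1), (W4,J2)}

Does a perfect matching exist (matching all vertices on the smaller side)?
Yes, perfect matching exists (size 4)

Perfect matching: {(W1,J4), (W2,J3), (W3,J1), (W4,J2)}
All 4 vertices on the smaller side are matched.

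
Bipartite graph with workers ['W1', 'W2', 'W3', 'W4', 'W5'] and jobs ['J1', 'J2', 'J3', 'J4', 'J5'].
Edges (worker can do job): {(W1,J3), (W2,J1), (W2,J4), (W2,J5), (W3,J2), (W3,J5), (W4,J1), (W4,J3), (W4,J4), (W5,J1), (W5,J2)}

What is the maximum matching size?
Maximum matching size = 5

Maximum matching: {(W1,J3), (W2,J1), (W3,J5), (W4,J4), (W5,J2)}
Size: 5

This assigns 5 workers to 5 distinct jobs.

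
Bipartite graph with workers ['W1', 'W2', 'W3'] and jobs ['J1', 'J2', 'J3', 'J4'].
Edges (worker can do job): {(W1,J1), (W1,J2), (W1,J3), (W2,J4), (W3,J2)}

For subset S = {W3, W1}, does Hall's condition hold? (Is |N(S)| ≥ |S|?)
Yes: |N(S)| = 3, |S| = 2

Subset S = {W3, W1}
Neighbors N(S) = {J1, J2, J3}

|N(S)| = 3, |S| = 2
Hall's condition: |N(S)| ≥ |S| is satisfied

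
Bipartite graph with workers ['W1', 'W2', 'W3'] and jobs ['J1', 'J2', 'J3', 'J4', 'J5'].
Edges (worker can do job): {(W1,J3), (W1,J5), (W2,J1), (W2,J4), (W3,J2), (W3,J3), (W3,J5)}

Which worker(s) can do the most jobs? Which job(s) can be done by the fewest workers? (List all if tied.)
Most versatile: W3 (3 jobs); Least covered: J1, J2, J4 (1 workers)

Worker degrees (jobs they can do): W1:2, W2:2, W3:3
Job degrees (workers who can do it): J1:1, J2:1, J3:2, J4:1, J5:2

Maximum worker degree is 3, achieved by: W3
Minimum job degree is 1, achieved by: J1, J2, J4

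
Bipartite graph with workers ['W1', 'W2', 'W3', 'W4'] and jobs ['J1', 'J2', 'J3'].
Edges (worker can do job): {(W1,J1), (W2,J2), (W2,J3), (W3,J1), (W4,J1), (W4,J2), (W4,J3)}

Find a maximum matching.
Matching: {(W2,J2), (W3,J1), (W4,J3)}

Maximum matching (size 3):
  W2 → J2
  W3 → J1
  W4 → J3

Each worker is assigned to at most one job, and each job to at most one worker.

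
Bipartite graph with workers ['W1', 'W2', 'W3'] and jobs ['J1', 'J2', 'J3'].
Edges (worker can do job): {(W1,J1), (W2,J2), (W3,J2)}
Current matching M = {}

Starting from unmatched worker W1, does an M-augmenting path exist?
Yes: W1 → J1

An M-augmenting path alternates non-matching / matching edges, starting and ending at unmatched vertices.
Path: W1 → J1
(J1 is unmatched in M, so the path is augmenting.)
Flipping edges along this path would increase |M| from 0 to 1.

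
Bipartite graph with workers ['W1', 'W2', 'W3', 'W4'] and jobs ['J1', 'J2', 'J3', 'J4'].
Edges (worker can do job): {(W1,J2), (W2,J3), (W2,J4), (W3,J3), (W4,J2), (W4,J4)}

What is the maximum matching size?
Maximum matching size = 3

Maximum matching: {(W1,J2), (W3,J3), (W4,J4)}
Size: 3

This assigns 3 workers to 3 distinct jobs.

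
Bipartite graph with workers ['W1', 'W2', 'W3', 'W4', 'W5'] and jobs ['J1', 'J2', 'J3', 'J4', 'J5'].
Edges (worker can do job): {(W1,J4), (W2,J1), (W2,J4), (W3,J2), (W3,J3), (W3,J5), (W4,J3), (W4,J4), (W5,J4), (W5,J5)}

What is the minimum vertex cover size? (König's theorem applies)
Minimum vertex cover size = 5

By König's theorem: in bipartite graphs,
min vertex cover = max matching = 5

Maximum matching has size 5, so minimum vertex cover also has size 5.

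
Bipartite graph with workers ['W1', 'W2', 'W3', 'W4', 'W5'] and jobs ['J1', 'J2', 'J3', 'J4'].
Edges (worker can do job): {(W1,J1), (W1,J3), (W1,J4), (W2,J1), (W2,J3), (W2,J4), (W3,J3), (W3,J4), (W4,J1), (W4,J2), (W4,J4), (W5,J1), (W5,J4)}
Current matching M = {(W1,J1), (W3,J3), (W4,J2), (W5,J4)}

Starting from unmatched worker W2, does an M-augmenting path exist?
No augmenting path from W2

Alternating search from W2 reaches jobs: {J1, J3, J4}.
Every reachable job is already matched in M, and following those matched edges back to workers exposes no further unvisited jobs.
No M-augmenting path from W2 exists.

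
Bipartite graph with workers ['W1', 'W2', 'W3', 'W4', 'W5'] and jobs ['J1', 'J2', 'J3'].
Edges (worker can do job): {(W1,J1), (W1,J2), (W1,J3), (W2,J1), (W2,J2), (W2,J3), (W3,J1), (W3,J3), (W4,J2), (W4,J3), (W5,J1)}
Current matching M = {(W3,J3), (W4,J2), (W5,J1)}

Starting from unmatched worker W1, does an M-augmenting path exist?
No augmenting path from W1

Alternating search from W1 reaches jobs: {J1, J2, J3}.
Every reachable job is already matched in M, and following those matched edges back to workers exposes no further unvisited jobs.
No M-augmenting path from W1 exists.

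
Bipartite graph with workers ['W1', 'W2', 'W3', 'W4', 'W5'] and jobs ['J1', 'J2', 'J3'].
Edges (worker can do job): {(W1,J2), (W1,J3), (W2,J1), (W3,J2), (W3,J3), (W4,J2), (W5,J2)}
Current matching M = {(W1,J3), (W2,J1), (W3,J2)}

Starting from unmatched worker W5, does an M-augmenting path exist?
No augmenting path from W5

Alternating search from W5 reaches jobs: {J2, J3}.
Every reachable job is already matched in M, and following those matched edges back to workers exposes no further unvisited jobs.
No M-augmenting path from W5 exists.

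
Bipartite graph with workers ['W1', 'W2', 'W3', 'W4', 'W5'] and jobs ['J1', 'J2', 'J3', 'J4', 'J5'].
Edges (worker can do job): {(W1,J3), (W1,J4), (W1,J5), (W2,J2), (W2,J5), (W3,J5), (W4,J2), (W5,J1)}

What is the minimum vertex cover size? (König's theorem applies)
Minimum vertex cover size = 4

By König's theorem: in bipartite graphs,
min vertex cover = max matching = 4

Maximum matching has size 4, so minimum vertex cover also has size 4.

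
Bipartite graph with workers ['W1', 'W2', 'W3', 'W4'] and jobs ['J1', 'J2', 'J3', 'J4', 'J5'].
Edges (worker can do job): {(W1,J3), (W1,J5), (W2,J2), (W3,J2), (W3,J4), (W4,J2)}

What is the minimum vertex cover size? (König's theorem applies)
Minimum vertex cover size = 3

By König's theorem: in bipartite graphs,
min vertex cover = max matching = 3

Maximum matching has size 3, so minimum vertex cover also has size 3.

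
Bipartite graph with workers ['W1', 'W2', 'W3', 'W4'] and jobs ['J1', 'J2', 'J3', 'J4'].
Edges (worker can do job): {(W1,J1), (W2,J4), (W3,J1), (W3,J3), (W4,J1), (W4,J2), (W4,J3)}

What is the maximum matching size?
Maximum matching size = 4

Maximum matching: {(W1,J1), (W2,J4), (W3,J3), (W4,J2)}
Size: 4

This assigns 4 workers to 4 distinct jobs.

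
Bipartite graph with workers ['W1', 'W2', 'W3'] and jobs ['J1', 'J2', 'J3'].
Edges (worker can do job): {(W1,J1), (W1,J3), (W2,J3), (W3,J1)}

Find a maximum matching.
Matching: {(W1,J3), (W3,J1)}

Maximum matching (size 2):
  W1 → J3
  W3 → J1

Each worker is assigned to at most one job, and each job to at most one worker.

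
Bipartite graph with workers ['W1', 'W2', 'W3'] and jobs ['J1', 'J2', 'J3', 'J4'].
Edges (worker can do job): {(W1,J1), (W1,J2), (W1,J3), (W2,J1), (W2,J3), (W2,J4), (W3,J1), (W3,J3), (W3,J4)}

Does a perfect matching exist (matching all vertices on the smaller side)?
Yes, perfect matching exists (size 3)

Perfect matching: {(W1,J1), (W2,J3), (W3,J4)}
All 3 vertices on the smaller side are matched.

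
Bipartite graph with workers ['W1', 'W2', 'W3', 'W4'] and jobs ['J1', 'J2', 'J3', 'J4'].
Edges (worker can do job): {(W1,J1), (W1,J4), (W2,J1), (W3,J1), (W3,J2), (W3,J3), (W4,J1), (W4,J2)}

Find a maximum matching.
Matching: {(W1,J4), (W2,J1), (W3,J3), (W4,J2)}

Maximum matching (size 4):
  W1 → J4
  W2 → J1
  W3 → J3
  W4 → J2

Each worker is assigned to at most one job, and each job to at most one worker.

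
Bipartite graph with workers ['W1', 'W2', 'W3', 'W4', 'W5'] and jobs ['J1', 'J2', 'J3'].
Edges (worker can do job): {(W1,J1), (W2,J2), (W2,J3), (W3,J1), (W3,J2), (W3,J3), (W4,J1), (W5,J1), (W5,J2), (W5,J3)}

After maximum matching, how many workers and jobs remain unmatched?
Unmatched: 2 workers, 0 jobs

Maximum matching size: 3
Workers: 5 total, 3 matched, 2 unmatched
Jobs: 3 total, 3 matched, 0 unmatched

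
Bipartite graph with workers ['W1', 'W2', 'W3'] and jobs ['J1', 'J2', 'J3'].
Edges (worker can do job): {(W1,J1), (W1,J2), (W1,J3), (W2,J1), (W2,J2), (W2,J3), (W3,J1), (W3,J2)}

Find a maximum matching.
Matching: {(W1,J2), (W2,J3), (W3,J1)}

Maximum matching (size 3):
  W1 → J2
  W2 → J3
  W3 → J1

Each worker is assigned to at most one job, and each job to at most one worker.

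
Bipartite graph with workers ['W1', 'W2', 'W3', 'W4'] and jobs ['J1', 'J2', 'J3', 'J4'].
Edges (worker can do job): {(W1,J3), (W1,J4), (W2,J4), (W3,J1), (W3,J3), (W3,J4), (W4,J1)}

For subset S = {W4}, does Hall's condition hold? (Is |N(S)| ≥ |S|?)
Yes: |N(S)| = 1, |S| = 1

Subset S = {W4}
Neighbors N(S) = {J1}

|N(S)| = 1, |S| = 1
Hall's condition: |N(S)| ≥ |S| is satisfied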